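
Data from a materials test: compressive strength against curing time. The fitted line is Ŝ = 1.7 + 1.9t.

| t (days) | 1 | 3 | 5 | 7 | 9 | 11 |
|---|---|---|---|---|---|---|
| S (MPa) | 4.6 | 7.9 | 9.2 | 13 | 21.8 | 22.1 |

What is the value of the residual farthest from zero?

r = 3

t=1: Ŝ = 1.7 + 1.9·1 = 3.6; r = 4.6 − 3.6 = 1
t=3: Ŝ = 1.7 + 1.9·3 = 7.4; r = 7.9 − 7.4 = 0.5
t=5: Ŝ = 1.7 + 1.9·5 = 11.2; r = 9.2 − 11.2 = -2
t=7: Ŝ = 1.7 + 1.9·7 = 15; r = 13 − 15 = -2
t=9: Ŝ = 1.7 + 1.9·9 = 18.8; r = 21.8 − 18.8 = 3
t=11: Ŝ = 1.7 + 1.9·11 = 22.6; r = 22.1 − 22.6 = -0.5
Largest |r| is 3 at t = 9, residual 3.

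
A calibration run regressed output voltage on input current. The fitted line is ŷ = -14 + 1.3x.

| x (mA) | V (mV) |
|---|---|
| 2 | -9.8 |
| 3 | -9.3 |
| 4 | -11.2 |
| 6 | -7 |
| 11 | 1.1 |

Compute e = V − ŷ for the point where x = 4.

e = -2.4

ŷ = -14 + 1.3·4 = -8.8
e = -11.2 − (-8.8) = -2.4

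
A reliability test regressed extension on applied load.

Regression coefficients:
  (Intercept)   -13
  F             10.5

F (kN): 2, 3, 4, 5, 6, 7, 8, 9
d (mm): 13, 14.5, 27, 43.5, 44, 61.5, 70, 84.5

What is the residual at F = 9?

ŷ = -13 + 10.5·9 = 81.5
e = 84.5 − 81.5 = 3

e = 3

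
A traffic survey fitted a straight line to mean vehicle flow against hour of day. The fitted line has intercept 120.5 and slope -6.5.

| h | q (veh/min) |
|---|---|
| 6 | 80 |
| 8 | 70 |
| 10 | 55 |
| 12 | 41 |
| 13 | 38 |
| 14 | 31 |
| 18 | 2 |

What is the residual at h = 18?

e = -1.5

q̂ = 120.5 − 6.5·18 = 3.5
e = 2 − 3.5 = -1.5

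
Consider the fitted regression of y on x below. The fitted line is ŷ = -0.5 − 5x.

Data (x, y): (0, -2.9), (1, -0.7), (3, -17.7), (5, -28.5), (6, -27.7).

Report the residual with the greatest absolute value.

x=0: ŷ = -0.5 − 5·0 = -0.5; e = -2.9 − (-0.5) = -2.4
x=1: ŷ = -0.5 − 5·1 = -5.5; e = -0.7 − (-5.5) = 4.8
x=3: ŷ = -0.5 − 5·3 = -15.5; e = -17.7 − (-15.5) = -2.2
x=5: ŷ = -0.5 − 5·5 = -25.5; e = -28.5 − (-25.5) = -3
x=6: ŷ = -0.5 − 5·6 = -30.5; e = -27.7 − (-30.5) = 2.8
Largest |e| is 4.8 at x = 1, residual 4.8.

e = 4.8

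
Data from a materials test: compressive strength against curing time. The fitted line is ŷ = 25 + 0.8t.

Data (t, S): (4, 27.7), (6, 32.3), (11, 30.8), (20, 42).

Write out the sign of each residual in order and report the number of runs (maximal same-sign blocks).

t=4: ŷ = 25 + 0.8·4 = 28.2; e = 27.7 − 28.2 = -0.5
t=6: ŷ = 25 + 0.8·6 = 29.8; e = 32.3 − 29.8 = 2.5
t=11: ŷ = 25 + 0.8·11 = 33.8; e = 30.8 − 33.8 = -3
t=20: ŷ = 25 + 0.8·20 = 41; e = 42 − 41 = 1
Signs: − + − +
Runs: −×1, +×1, −×1, +×1 → 4

4 runs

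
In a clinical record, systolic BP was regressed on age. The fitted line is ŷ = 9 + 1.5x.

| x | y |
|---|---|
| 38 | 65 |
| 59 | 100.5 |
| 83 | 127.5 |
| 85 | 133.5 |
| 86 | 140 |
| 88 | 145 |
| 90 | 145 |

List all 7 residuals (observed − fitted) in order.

-1, 3, -6, -3, 2, 4, 1

x=38: ŷ = 9 + 1.5·38 = 66; r = 65 − 66 = -1
x=59: ŷ = 9 + 1.5·59 = 97.5; r = 100.5 − 97.5 = 3
x=83: ŷ = 9 + 1.5·83 = 133.5; r = 127.5 − 133.5 = -6
x=85: ŷ = 9 + 1.5·85 = 136.5; r = 133.5 − 136.5 = -3
x=86: ŷ = 9 + 1.5·86 = 138; r = 140 − 138 = 2
x=88: ŷ = 9 + 1.5·88 = 141; r = 145 − 141 = 4
x=90: ŷ = 9 + 1.5·90 = 144; r = 145 − 144 = 1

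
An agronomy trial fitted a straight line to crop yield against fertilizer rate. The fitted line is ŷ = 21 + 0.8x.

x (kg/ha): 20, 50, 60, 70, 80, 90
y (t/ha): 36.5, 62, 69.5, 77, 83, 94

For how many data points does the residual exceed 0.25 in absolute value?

x=20: ŷ = 21 + 0.8·20 = 37; r = 36.5 − 37 = -0.5
x=50: ŷ = 21 + 0.8·50 = 61; r = 62 − 61 = 1
x=60: ŷ = 21 + 0.8·60 = 69; r = 69.5 − 69 = 0.5
x=70: ŷ = 21 + 0.8·70 = 77; r = 77 − 77 = 0
x=80: ŷ = 21 + 0.8·80 = 85; r = 83 − 85 = -2
x=90: ŷ = 21 + 0.8·90 = 93; r = 94 − 93 = 1
|r| > 0.25: x=20 (|r|=0.5), x=50 (|r|=1), x=60 (|r|=0.5), x=80 (|r|=2), x=90 (|r|=1) → 5

5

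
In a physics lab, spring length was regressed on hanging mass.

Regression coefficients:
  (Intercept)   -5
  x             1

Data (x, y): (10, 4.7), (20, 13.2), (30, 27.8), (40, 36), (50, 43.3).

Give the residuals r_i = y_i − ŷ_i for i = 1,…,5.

x=10: ŷ = -5 + 10 = 5; r = 4.7 − 5 = -0.3
x=20: ŷ = -5 + 20 = 15; r = 13.2 − 15 = -1.8
x=30: ŷ = -5 + 30 = 25; r = 27.8 − 25 = 2.8
x=40: ŷ = -5 + 40 = 35; r = 36 − 35 = 1
x=50: ŷ = -5 + 50 = 45; r = 43.3 − 45 = -1.7

-0.3, -1.8, 2.8, 1, -1.7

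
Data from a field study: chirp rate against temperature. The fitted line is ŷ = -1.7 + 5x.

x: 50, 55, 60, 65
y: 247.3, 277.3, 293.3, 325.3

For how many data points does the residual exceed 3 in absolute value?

2

x=50: ŷ = -1.7 + 5·50 = 248.3; r = 247.3 − 248.3 = -1
x=55: ŷ = -1.7 + 5·55 = 273.3; r = 277.3 − 273.3 = 4
x=60: ŷ = -1.7 + 5·60 = 298.3; r = 293.3 − 298.3 = -5
x=65: ŷ = -1.7 + 5·65 = 323.3; r = 325.3 − 323.3 = 2
|r| > 3: x=55 (|r|=4), x=60 (|r|=5) → 2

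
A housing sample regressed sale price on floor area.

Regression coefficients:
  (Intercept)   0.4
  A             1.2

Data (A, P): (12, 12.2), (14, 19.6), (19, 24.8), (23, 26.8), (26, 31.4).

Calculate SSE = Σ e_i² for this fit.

A=12: P̂ = 0.4 + 1.2·12 = 14.8; e = 12.2 − 14.8 = -2.6
A=14: P̂ = 0.4 + 1.2·14 = 17.2; e = 19.6 − 17.2 = 2.4
A=19: P̂ = 0.4 + 1.2·19 = 23.2; e = 24.8 − 23.2 = 1.6
A=23: P̂ = 0.4 + 1.2·23 = 28; e = 26.8 − 28 = -1.2
A=26: P̂ = 0.4 + 1.2·26 = 31.6; e = 31.4 − 31.6 = -0.2
SSE = 6.76 + 5.76 + 2.56 + 1.44 + 0.04 = 16.56

SSE = 16.56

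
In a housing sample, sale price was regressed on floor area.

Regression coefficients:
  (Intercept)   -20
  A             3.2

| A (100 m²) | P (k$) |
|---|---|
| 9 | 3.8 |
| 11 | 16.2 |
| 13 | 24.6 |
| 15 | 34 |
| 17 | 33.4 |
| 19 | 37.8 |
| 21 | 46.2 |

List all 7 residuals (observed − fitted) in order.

A=9: ŷ = -20 + 3.2·9 = 8.8; r = 3.8 − 8.8 = -5
A=11: ŷ = -20 + 3.2·11 = 15.2; r = 16.2 − 15.2 = 1
A=13: ŷ = -20 + 3.2·13 = 21.6; r = 24.6 − 21.6 = 3
A=15: ŷ = -20 + 3.2·15 = 28; r = 34 − 28 = 6
A=17: ŷ = -20 + 3.2·17 = 34.4; r = 33.4 − 34.4 = -1
A=19: ŷ = -20 + 3.2·19 = 40.8; r = 37.8 − 40.8 = -3
A=21: ŷ = -20 + 3.2·21 = 47.2; r = 46.2 − 47.2 = -1

-5, 1, 3, 6, -1, -3, -1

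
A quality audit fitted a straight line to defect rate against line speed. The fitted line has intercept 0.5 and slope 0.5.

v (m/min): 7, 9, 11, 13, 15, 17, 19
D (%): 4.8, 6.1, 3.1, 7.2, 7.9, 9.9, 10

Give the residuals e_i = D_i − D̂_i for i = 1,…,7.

v=7: D̂ = 0.5 + 0.5·7 = 4; e = 4.8 − 4 = 0.8
v=9: D̂ = 0.5 + 0.5·9 = 5; e = 6.1 − 5 = 1.1
v=11: D̂ = 0.5 + 0.5·11 = 6; e = 3.1 − 6 = -2.9
v=13: D̂ = 0.5 + 0.5·13 = 7; e = 7.2 − 7 = 0.2
v=15: D̂ = 0.5 + 0.5·15 = 8; e = 7.9 − 8 = -0.1
v=17: D̂ = 0.5 + 0.5·17 = 9; e = 9.9 − 9 = 0.9
v=19: D̂ = 0.5 + 0.5·19 = 10; e = 10 − 10 = 0

0.8, 1.1, -2.9, 0.2, -0.1, 0.9, 0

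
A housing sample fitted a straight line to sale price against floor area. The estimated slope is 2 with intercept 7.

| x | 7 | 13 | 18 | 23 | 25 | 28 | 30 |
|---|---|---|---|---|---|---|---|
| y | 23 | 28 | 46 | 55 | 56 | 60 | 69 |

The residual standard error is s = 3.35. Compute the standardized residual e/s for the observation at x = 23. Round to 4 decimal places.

ŷ = 7 + 2·23 = 53
e = 55 − 53 = 2
e/s = 2 / 3.35 = 0.5970

0.5970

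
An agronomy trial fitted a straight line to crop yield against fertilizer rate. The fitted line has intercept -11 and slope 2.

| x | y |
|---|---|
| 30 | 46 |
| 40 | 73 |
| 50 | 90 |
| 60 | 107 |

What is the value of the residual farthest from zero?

e = 4

x=30: ŷ = -11 + 2·30 = 49; e = 46 − 49 = -3
x=40: ŷ = -11 + 2·40 = 69; e = 73 − 69 = 4
x=50: ŷ = -11 + 2·50 = 89; e = 90 − 89 = 1
x=60: ŷ = -11 + 2·60 = 109; e = 107 − 109 = -2
Largest |e| is 4 at x = 40, residual 4.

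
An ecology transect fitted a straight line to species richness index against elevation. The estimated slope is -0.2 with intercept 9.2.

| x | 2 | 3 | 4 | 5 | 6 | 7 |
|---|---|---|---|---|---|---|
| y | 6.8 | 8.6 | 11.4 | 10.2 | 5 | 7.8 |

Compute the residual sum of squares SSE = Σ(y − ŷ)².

SSE = 26

x=2: ŷ = 9.2 − 0.2·2 = 8.8; r = 6.8 − 8.8 = -2
x=3: ŷ = 9.2 − 0.2·3 = 8.6; r = 8.6 − 8.6 = 0
x=4: ŷ = 9.2 − 0.2·4 = 8.4; r = 11.4 − 8.4 = 3
x=5: ŷ = 9.2 − 0.2·5 = 8.2; r = 10.2 − 8.2 = 2
x=6: ŷ = 9.2 − 0.2·6 = 8; r = 5 − 8 = -3
x=7: ŷ = 9.2 − 0.2·7 = 7.8; r = 7.8 − 7.8 = 0
SSE = 4 + 0 + 9 + 4 + 9 + 0 = 26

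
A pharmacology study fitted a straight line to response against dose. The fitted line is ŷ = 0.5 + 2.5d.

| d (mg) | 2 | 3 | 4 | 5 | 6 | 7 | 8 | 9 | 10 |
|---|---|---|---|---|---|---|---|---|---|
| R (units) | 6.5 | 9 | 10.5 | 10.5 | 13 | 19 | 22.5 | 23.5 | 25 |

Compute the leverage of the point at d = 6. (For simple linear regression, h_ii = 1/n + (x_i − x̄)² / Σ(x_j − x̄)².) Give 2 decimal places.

d̄ = (2 + 3 + 4 + 5 + 6 + 7 + 8 + 9 + 10)/9 = 6
Σ(d − d̄)² = 16 + 9 + 4 + 1 + 0 + 1 + 4 + 9 + 16 = 60
h = 1/9 + (0)²/60 = 0.111111 + 0 = 0.11

h = 0.11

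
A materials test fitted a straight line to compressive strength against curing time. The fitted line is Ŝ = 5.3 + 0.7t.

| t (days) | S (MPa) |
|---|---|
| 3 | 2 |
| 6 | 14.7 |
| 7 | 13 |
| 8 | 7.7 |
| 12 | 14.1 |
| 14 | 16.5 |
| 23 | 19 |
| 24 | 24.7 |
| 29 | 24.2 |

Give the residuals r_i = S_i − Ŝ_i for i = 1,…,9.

-5.4, 5.2, 2.8, -3.2, 0.4, 1.4, -2.4, 2.6, -1.4

t=3: Ŝ = 5.3 + 0.7·3 = 7.4; r = 2 − 7.4 = -5.4
t=6: Ŝ = 5.3 + 0.7·6 = 9.5; r = 14.7 − 9.5 = 5.2
t=7: Ŝ = 5.3 + 0.7·7 = 10.2; r = 13 − 10.2 = 2.8
t=8: Ŝ = 5.3 + 0.7·8 = 10.9; r = 7.7 − 10.9 = -3.2
t=12: Ŝ = 5.3 + 0.7·12 = 13.7; r = 14.1 − 13.7 = 0.4
t=14: Ŝ = 5.3 + 0.7·14 = 15.1; r = 16.5 − 15.1 = 1.4
t=23: Ŝ = 5.3 + 0.7·23 = 21.4; r = 19 − 21.4 = -2.4
t=24: Ŝ = 5.3 + 0.7·24 = 22.1; r = 24.7 − 22.1 = 2.6
t=29: Ŝ = 5.3 + 0.7·29 = 25.6; r = 24.2 − 25.6 = -1.4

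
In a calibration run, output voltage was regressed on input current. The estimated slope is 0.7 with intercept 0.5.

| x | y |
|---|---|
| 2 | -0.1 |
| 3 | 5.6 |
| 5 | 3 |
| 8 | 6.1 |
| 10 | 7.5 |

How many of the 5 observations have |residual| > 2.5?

x=2: ŷ = 0.5 + 0.7·2 = 1.9; r = -0.1 − 1.9 = -2
x=3: ŷ = 0.5 + 0.7·3 = 2.6; r = 5.6 − 2.6 = 3
x=5: ŷ = 0.5 + 0.7·5 = 4; r = 3 − 4 = -1
x=8: ŷ = 0.5 + 0.7·8 = 6.1; r = 6.1 − 6.1 = 0
x=10: ŷ = 0.5 + 0.7·10 = 7.5; r = 7.5 − 7.5 = 0
|r| > 2.5: x=3 (|r|=3) → 1

1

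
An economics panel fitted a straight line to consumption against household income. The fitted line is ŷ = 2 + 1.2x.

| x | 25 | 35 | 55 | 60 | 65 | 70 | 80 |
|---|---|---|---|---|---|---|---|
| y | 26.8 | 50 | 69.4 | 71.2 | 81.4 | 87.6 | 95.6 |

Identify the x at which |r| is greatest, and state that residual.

x=25: ŷ = 2 + 1.2·25 = 32; r = 26.8 − 32 = -5.2
x=35: ŷ = 2 + 1.2·35 = 44; r = 50 − 44 = 6
x=55: ŷ = 2 + 1.2·55 = 68; r = 69.4 − 68 = 1.4
x=60: ŷ = 2 + 1.2·60 = 74; r = 71.2 − 74 = -2.8
x=65: ŷ = 2 + 1.2·65 = 80; r = 81.4 − 80 = 1.4
x=70: ŷ = 2 + 1.2·70 = 86; r = 87.6 − 86 = 1.6
x=80: ŷ = 2 + 1.2·80 = 98; r = 95.6 − 98 = -2.4
Largest |r| is 6 at x = 35, residual 6.

x = 35, r = 6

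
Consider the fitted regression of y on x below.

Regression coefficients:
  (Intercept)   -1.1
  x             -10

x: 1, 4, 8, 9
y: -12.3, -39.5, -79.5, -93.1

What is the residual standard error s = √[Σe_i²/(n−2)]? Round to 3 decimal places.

s = 2.298

x=1: ŷ = -1.1 − 10·1 = -11.1; e = -12.3 − (-11.1) = -1.2
x=4: ŷ = -1.1 − 10·4 = -41.1; e = -39.5 − (-41.1) = 1.6
x=8: ŷ = -1.1 − 10·8 = -81.1; e = -79.5 − (-81.1) = 1.6
x=9: ŷ = -1.1 − 10·9 = -91.1; e = -93.1 − (-91.1) = -2
SSE = 1.44 + 2.56 + 2.56 + 4 = 10.56
s = √(10.56/2) = √5.28 ≈ 2.298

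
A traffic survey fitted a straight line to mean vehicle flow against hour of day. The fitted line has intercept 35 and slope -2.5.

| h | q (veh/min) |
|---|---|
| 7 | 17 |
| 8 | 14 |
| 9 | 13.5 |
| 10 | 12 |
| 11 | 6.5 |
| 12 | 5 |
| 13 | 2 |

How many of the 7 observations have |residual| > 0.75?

h=7: q̂ = 35 − 2.5·7 = 17.5; e = 17 − 17.5 = -0.5
h=8: q̂ = 35 − 2.5·8 = 15; e = 14 − 15 = -1
h=9: q̂ = 35 − 2.5·9 = 12.5; e = 13.5 − 12.5 = 1
h=10: q̂ = 35 − 2.5·10 = 10; e = 12 − 10 = 2
h=11: q̂ = 35 − 2.5·11 = 7.5; e = 6.5 − 7.5 = -1
h=12: q̂ = 35 − 2.5·12 = 5; e = 5 − 5 = 0
h=13: q̂ = 35 − 2.5·13 = 2.5; e = 2 − 2.5 = -0.5
|e| > 0.75: h=8 (|e|=1), h=9 (|e|=1), h=10 (|e|=2), h=11 (|e|=1) → 4

4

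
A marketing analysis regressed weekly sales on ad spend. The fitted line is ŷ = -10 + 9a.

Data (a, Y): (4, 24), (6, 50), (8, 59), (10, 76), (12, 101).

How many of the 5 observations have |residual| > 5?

a=4: ŷ = -10 + 9·4 = 26; e = 24 − 26 = -2
a=6: ŷ = -10 + 9·6 = 44; e = 50 − 44 = 6
a=8: ŷ = -10 + 9·8 = 62; e = 59 − 62 = -3
a=10: ŷ = -10 + 9·10 = 80; e = 76 − 80 = -4
a=12: ŷ = -10 + 9·12 = 98; e = 101 − 98 = 3
|e| > 5: a=6 (|e|=6) → 1

1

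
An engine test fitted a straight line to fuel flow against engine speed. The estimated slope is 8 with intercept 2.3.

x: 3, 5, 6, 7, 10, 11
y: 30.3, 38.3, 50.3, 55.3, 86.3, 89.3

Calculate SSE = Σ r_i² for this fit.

SSE = 58

x=3: ŷ = 2.3 + 8·3 = 26.3; r = 30.3 − 26.3 = 4
x=5: ŷ = 2.3 + 8·5 = 42.3; r = 38.3 − 42.3 = -4
x=6: ŷ = 2.3 + 8·6 = 50.3; r = 50.3 − 50.3 = 0
x=7: ŷ = 2.3 + 8·7 = 58.3; r = 55.3 − 58.3 = -3
x=10: ŷ = 2.3 + 8·10 = 82.3; r = 86.3 − 82.3 = 4
x=11: ŷ = 2.3 + 8·11 = 90.3; r = 89.3 − 90.3 = -1
SSE = 16 + 16 + 0 + 9 + 16 + 1 = 58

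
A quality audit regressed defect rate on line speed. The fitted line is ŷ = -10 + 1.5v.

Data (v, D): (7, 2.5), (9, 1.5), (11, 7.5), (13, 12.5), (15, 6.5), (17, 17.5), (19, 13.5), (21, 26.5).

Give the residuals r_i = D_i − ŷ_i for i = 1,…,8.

v=7: ŷ = -10 + 1.5·7 = 0.5; r = 2.5 − 0.5 = 2
v=9: ŷ = -10 + 1.5·9 = 3.5; r = 1.5 − 3.5 = -2
v=11: ŷ = -10 + 1.5·11 = 6.5; r = 7.5 − 6.5 = 1
v=13: ŷ = -10 + 1.5·13 = 9.5; r = 12.5 − 9.5 = 3
v=15: ŷ = -10 + 1.5·15 = 12.5; r = 6.5 − 12.5 = -6
v=17: ŷ = -10 + 1.5·17 = 15.5; r = 17.5 − 15.5 = 2
v=19: ŷ = -10 + 1.5·19 = 18.5; r = 13.5 − 18.5 = -5
v=21: ŷ = -10 + 1.5·21 = 21.5; r = 26.5 − 21.5 = 5

2, -2, 1, 3, -6, 2, -5, 5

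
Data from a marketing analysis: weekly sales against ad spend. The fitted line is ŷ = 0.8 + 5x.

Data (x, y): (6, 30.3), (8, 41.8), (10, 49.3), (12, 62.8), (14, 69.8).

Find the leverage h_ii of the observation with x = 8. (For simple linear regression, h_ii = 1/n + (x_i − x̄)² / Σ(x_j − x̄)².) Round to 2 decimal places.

h = 0.30

x̄ = (6 + 8 + 10 + 12 + 14)/5 = 10
Σ(x − x̄)² = 16 + 4 + 0 + 4 + 16 = 40
h = 1/5 + (-2)²/40 = 0.2 + 0.1 = 0.30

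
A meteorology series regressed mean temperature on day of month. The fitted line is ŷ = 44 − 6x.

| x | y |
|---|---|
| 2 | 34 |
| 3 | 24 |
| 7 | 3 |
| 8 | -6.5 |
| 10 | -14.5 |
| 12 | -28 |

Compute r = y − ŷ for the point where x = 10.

ŷ = 44 − 6·10 = -16
r = -14.5 − (-16) = 1.5

r = 1.5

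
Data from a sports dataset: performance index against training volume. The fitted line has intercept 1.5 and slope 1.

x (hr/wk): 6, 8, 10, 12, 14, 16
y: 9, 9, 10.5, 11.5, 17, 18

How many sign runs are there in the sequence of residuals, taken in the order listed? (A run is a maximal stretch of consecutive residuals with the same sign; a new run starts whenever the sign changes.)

x=6: ŷ = 1.5 + 6 = 7.5; r = 9 − 7.5 = 1.5
x=8: ŷ = 1.5 + 8 = 9.5; r = 9 − 9.5 = -0.5
x=10: ŷ = 1.5 + 10 = 11.5; r = 10.5 − 11.5 = -1
x=12: ŷ = 1.5 + 12 = 13.5; r = 11.5 − 13.5 = -2
x=14: ŷ = 1.5 + 14 = 15.5; r = 17 − 15.5 = 1.5
x=16: ŷ = 1.5 + 16 = 17.5; r = 18 − 17.5 = 0.5
Signs: + − − − + +
Runs: +×1, −×3, +×2 → 3

3 runs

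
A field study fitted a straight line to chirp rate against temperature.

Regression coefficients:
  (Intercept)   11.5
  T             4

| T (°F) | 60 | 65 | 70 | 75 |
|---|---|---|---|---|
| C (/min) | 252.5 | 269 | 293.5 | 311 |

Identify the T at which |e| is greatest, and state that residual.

T = 65, e = -2.5

T=60: Ĉ = 11.5 + 4·60 = 251.5; e = 252.5 − 251.5 = 1
T=65: Ĉ = 11.5 + 4·65 = 271.5; e = 269 − 271.5 = -2.5
T=70: Ĉ = 11.5 + 4·70 = 291.5; e = 293.5 − 291.5 = 2
T=75: Ĉ = 11.5 + 4·75 = 311.5; e = 311 − 311.5 = -0.5
Largest |e| is 2.5 at T = 65, residual -2.5.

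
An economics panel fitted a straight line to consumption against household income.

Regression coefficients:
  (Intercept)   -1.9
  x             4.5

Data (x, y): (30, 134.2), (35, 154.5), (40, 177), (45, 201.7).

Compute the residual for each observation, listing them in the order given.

1.1, -1.1, -1.1, 1.1

x=30: ŷ = -1.9 + 4.5·30 = 133.1; e = 134.2 − 133.1 = 1.1
x=35: ŷ = -1.9 + 4.5·35 = 155.6; e = 154.5 − 155.6 = -1.1
x=40: ŷ = -1.9 + 4.5·40 = 178.1; e = 177 − 178.1 = -1.1
x=45: ŷ = -1.9 + 4.5·45 = 200.6; e = 201.7 − 200.6 = 1.1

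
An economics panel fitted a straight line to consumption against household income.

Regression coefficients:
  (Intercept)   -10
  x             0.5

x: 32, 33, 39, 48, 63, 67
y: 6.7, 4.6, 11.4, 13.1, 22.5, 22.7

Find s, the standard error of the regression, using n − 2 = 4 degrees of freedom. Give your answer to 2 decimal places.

s = 1.59

x=32: ŷ = -10 + 0.5·32 = 6; r = 6.7 − 6 = 0.7
x=33: ŷ = -10 + 0.5·33 = 6.5; r = 4.6 − 6.5 = -1.9
x=39: ŷ = -10 + 0.5·39 = 9.5; r = 11.4 − 9.5 = 1.9
x=48: ŷ = -10 + 0.5·48 = 14; r = 13.1 − 14 = -0.9
x=63: ŷ = -10 + 0.5·63 = 21.5; r = 22.5 − 21.5 = 1
x=67: ŷ = -10 + 0.5·67 = 23.5; r = 22.7 − 23.5 = -0.8
SSE = 0.49 + 3.61 + 3.61 + 0.81 + 1 + 0.64 = 10.16
s = √(10.16/4) = √2.54 ≈ 1.59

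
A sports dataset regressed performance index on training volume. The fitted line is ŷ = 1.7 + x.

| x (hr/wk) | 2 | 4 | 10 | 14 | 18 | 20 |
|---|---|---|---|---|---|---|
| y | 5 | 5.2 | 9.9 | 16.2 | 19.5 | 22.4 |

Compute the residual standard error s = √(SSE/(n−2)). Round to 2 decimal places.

x=2: ŷ = 1.7 + 2 = 3.7; r = 5 − 3.7 = 1.3
x=4: ŷ = 1.7 + 4 = 5.7; r = 5.2 − 5.7 = -0.5
x=10: ŷ = 1.7 + 10 = 11.7; r = 9.9 − 11.7 = -1.8
x=14: ŷ = 1.7 + 14 = 15.7; r = 16.2 − 15.7 = 0.5
x=18: ŷ = 1.7 + 18 = 19.7; r = 19.5 − 19.7 = -0.2
x=20: ŷ = 1.7 + 20 = 21.7; r = 22.4 − 21.7 = 0.7
SSE = 1.69 + 0.25 + 3.24 + 0.25 + 0.04 + 0.49 = 5.96
s = √(5.96/4) = √1.49 ≈ 1.22

s = 1.22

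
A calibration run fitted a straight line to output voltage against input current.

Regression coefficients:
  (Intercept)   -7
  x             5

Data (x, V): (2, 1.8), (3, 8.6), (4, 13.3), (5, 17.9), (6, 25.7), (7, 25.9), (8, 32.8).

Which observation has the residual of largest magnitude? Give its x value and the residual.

x = 6, r = 2.7

x=2: V̂ = -7 + 5·2 = 3; r = 1.8 − 3 = -1.2
x=3: V̂ = -7 + 5·3 = 8; r = 8.6 − 8 = 0.6
x=4: V̂ = -7 + 5·4 = 13; r = 13.3 − 13 = 0.3
x=5: V̂ = -7 + 5·5 = 18; r = 17.9 − 18 = -0.1
x=6: V̂ = -7 + 5·6 = 23; r = 25.7 − 23 = 2.7
x=7: V̂ = -7 + 5·7 = 28; r = 25.9 − 28 = -2.1
x=8: V̂ = -7 + 5·8 = 33; r = 32.8 − 33 = -0.2
Largest |r| is 2.7 at x = 6, residual 2.7.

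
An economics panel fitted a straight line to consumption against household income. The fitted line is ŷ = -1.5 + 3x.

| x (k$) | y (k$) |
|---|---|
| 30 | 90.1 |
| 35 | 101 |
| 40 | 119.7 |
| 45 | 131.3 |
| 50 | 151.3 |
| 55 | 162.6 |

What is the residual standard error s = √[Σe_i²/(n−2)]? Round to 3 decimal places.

x=30: ŷ = -1.5 + 3·30 = 88.5; e = 90.1 − 88.5 = 1.6
x=35: ŷ = -1.5 + 3·35 = 103.5; e = 101 − 103.5 = -2.5
x=40: ŷ = -1.5 + 3·40 = 118.5; e = 119.7 − 118.5 = 1.2
x=45: ŷ = -1.5 + 3·45 = 133.5; e = 131.3 − 133.5 = -2.2
x=50: ŷ = -1.5 + 3·50 = 148.5; e = 151.3 − 148.5 = 2.8
x=55: ŷ = -1.5 + 3·55 = 163.5; e = 162.6 − 163.5 = -0.9
SSE = 2.56 + 6.25 + 1.44 + 4.84 + 7.84 + 0.81 = 23.74
s = √(23.74/4) = √5.935 ≈ 2.436

s = 2.436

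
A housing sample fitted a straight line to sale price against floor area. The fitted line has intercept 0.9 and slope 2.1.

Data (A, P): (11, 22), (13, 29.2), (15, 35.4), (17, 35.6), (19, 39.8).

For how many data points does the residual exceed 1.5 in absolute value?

A=11: ŷ = 0.9 + 2.1·11 = 24; r = 22 − 24 = -2
A=13: ŷ = 0.9 + 2.1·13 = 28.2; r = 29.2 − 28.2 = 1
A=15: ŷ = 0.9 + 2.1·15 = 32.4; r = 35.4 − 32.4 = 3
A=17: ŷ = 0.9 + 2.1·17 = 36.6; r = 35.6 − 36.6 = -1
A=19: ŷ = 0.9 + 2.1·19 = 40.8; r = 39.8 − 40.8 = -1
|r| > 1.5: A=11 (|r|=2), A=15 (|r|=3) → 2

2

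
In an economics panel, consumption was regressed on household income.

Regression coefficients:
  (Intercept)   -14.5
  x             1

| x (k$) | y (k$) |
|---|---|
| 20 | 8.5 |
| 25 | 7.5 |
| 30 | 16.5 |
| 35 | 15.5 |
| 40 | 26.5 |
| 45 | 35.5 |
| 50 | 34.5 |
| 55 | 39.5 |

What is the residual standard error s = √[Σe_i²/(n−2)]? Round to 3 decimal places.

s = 3.464

x=20: ŷ = -14.5 + 20 = 5.5; e = 8.5 − 5.5 = 3
x=25: ŷ = -14.5 + 25 = 10.5; e = 7.5 − 10.5 = -3
x=30: ŷ = -14.5 + 30 = 15.5; e = 16.5 − 15.5 = 1
x=35: ŷ = -14.5 + 35 = 20.5; e = 15.5 − 20.5 = -5
x=40: ŷ = -14.5 + 40 = 25.5; e = 26.5 − 25.5 = 1
x=45: ŷ = -14.5 + 45 = 30.5; e = 35.5 − 30.5 = 5
x=50: ŷ = -14.5 + 50 = 35.5; e = 34.5 − 35.5 = -1
x=55: ŷ = -14.5 + 55 = 40.5; e = 39.5 − 40.5 = -1
SSE = 9 + 9 + 1 + 25 + 1 + 25 + 1 + 1 = 72
s = √(72/6) = √12 ≈ 3.464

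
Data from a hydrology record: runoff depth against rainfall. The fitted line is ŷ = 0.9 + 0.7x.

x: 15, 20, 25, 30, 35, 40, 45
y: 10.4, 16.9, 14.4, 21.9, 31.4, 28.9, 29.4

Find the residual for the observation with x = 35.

ŷ = 0.9 + 0.7·35 = 25.4
e = 31.4 − 25.4 = 6

e = 6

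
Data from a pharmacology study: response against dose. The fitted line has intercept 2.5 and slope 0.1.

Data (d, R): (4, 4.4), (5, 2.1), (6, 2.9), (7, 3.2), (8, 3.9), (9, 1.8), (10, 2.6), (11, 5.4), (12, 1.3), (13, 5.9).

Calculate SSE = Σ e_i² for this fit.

d=4: R̂ = 2.5 + 0.1·4 = 2.9; e = 4.4 − 2.9 = 1.5
d=5: R̂ = 2.5 + 0.1·5 = 3; e = 2.1 − 3 = -0.9
d=6: R̂ = 2.5 + 0.1·6 = 3.1; e = 2.9 − 3.1 = -0.2
d=7: R̂ = 2.5 + 0.1·7 = 3.2; e = 3.2 − 3.2 = 0
d=8: R̂ = 2.5 + 0.1·8 = 3.3; e = 3.9 − 3.3 = 0.6
d=9: R̂ = 2.5 + 0.1·9 = 3.4; e = 1.8 − 3.4 = -1.6
d=10: R̂ = 2.5 + 0.1·10 = 3.5; e = 2.6 − 3.5 = -0.9
d=11: R̂ = 2.5 + 0.1·11 = 3.6; e = 5.4 − 3.6 = 1.8
d=12: R̂ = 2.5 + 0.1·12 = 3.7; e = 1.3 − 3.7 = -2.4
d=13: R̂ = 2.5 + 0.1·13 = 3.8; e = 5.9 − 3.8 = 2.1
SSE = 2.25 + 0.81 + 0.04 + 0 + 0.36 + 2.56 + 0.81 + 3.24 + 5.76 + 4.41 = 20.24

SSE = 20.24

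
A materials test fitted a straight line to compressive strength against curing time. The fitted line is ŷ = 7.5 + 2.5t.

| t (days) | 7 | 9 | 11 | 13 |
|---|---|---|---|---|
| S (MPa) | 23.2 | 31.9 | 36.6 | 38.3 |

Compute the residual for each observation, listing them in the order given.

-1.8, 1.9, 1.6, -1.7

t=7: ŷ = 7.5 + 2.5·7 = 25; r = 23.2 − 25 = -1.8
t=9: ŷ = 7.5 + 2.5·9 = 30; r = 31.9 − 30 = 1.9
t=11: ŷ = 7.5 + 2.5·11 = 35; r = 36.6 − 35 = 1.6
t=13: ŷ = 7.5 + 2.5·13 = 40; r = 38.3 − 40 = -1.7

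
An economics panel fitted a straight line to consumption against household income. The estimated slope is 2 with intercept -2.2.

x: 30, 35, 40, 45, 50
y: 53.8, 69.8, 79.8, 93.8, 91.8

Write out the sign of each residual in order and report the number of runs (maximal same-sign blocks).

3 runs

x=30: ŷ = -2.2 + 2·30 = 57.8; e = 53.8 − 57.8 = -4
x=35: ŷ = -2.2 + 2·35 = 67.8; e = 69.8 − 67.8 = 2
x=40: ŷ = -2.2 + 2·40 = 77.8; e = 79.8 − 77.8 = 2
x=45: ŷ = -2.2 + 2·45 = 87.8; e = 93.8 − 87.8 = 6
x=50: ŷ = -2.2 + 2·50 = 97.8; e = 91.8 − 97.8 = -6
Signs: − + + + −
Runs: −×1, +×3, −×1 → 3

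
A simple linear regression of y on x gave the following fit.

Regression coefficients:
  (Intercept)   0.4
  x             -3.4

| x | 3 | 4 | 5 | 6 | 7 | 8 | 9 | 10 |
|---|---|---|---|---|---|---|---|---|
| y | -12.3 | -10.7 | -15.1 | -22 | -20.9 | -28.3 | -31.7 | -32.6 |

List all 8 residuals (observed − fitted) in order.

x=3: ŷ = 0.4 − 3.4·3 = -9.8; r = -12.3 − (-9.8) = -2.5
x=4: ŷ = 0.4 − 3.4·4 = -13.2; r = -10.7 − (-13.2) = 2.5
x=5: ŷ = 0.4 − 3.4·5 = -16.6; r = -15.1 − (-16.6) = 1.5
x=6: ŷ = 0.4 − 3.4·6 = -20; r = -22 − (-20) = -2
x=7: ŷ = 0.4 − 3.4·7 = -23.4; r = -20.9 − (-23.4) = 2.5
x=8: ŷ = 0.4 − 3.4·8 = -26.8; r = -28.3 − (-26.8) = -1.5
x=9: ŷ = 0.4 − 3.4·9 = -30.2; r = -31.7 − (-30.2) = -1.5
x=10: ŷ = 0.4 − 3.4·10 = -33.6; r = -32.6 − (-33.6) = 1

-2.5, 2.5, 1.5, -2, 2.5, -1.5, -1.5, 1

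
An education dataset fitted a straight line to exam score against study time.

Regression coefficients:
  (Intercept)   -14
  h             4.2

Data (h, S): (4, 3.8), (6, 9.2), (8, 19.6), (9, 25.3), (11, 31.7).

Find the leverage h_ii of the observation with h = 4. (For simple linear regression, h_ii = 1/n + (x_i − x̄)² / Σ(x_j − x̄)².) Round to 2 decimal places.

h = 0.64

h̄ = (4 + 6 + 8 + 9 + 11)/5 = 7.6
Σ(h − h̄)² = 12.96 + 2.56 + 0.16 + 1.96 + 11.56 = 29.2
h = 1/5 + (-3.6)²/29.2 = 0.2 + 0.443836 = 0.64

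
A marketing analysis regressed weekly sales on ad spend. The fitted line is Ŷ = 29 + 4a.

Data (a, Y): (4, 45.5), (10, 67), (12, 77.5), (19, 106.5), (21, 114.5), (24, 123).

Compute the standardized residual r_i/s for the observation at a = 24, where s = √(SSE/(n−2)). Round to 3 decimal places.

-1.109

a=4: Ŷ = 29 + 4·4 = 45; r = 45.5 − 45 = 0.5
a=10: Ŷ = 29 + 4·10 = 69; r = 67 − 69 = -2
a=12: Ŷ = 29 + 4·12 = 77; r = 77.5 − 77 = 0.5
a=19: Ŷ = 29 + 4·19 = 105; r = 106.5 − 105 = 1.5
a=21: Ŷ = 29 + 4·21 = 113; r = 114.5 − 113 = 1.5
a=24: Ŷ = 29 + 4·24 = 125; r = 123 − 125 = -2
SSE = 0.25 + 4 + 0.25 + 2.25 + 2.25 + 4 = 13
s = √(13/4) = 1.80278
r/s = -2 / 1.80278 = -1.109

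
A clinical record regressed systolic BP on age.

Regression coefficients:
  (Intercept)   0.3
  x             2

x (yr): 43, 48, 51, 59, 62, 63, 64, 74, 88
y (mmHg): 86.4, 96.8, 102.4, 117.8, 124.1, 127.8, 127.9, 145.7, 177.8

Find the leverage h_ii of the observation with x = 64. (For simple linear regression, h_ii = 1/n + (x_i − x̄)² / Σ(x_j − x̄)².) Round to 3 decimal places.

h = 0.116

x̄ = (43 + 48 + 51 + 59 + 62 + 63 + 64 + 74 + 88)/9 = 61.3333
Σ(x − x̄)² = 336.111 + 177.778 + 106.778 + 5.44444 + 0.444444 + 2.77778 + 7.11111 + 160.444 + 711.111 = 1508
h = 1/9 + (2.66667)²/1508 = 0.111111 + 0.00471559 = 0.116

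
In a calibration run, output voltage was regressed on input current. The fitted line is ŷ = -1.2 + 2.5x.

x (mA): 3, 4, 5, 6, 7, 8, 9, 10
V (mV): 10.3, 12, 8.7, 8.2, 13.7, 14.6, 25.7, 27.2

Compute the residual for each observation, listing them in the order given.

x=3: ŷ = -1.2 + 2.5·3 = 6.3; e = 10.3 − 6.3 = 4
x=4: ŷ = -1.2 + 2.5·4 = 8.8; e = 12 − 8.8 = 3.2
x=5: ŷ = -1.2 + 2.5·5 = 11.3; e = 8.7 − 11.3 = -2.6
x=6: ŷ = -1.2 + 2.5·6 = 13.8; e = 8.2 − 13.8 = -5.6
x=7: ŷ = -1.2 + 2.5·7 = 16.3; e = 13.7 − 16.3 = -2.6
x=8: ŷ = -1.2 + 2.5·8 = 18.8; e = 14.6 − 18.8 = -4.2
x=9: ŷ = -1.2 + 2.5·9 = 21.3; e = 25.7 − 21.3 = 4.4
x=10: ŷ = -1.2 + 2.5·10 = 23.8; e = 27.2 − 23.8 = 3.4

4, 3.2, -2.6, -5.6, -2.6, -4.2, 4.4, 3.4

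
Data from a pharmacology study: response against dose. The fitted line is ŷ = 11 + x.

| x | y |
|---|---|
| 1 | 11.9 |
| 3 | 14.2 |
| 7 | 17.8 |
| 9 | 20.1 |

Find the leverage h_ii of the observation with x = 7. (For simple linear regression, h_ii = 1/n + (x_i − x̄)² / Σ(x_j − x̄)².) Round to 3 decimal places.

x̄ = (1 + 3 + 7 + 9)/4 = 5
Σ(x − x̄)² = 16 + 4 + 4 + 16 = 40
h = 1/4 + (2)²/40 = 0.25 + 0.1 = 0.350

h = 0.350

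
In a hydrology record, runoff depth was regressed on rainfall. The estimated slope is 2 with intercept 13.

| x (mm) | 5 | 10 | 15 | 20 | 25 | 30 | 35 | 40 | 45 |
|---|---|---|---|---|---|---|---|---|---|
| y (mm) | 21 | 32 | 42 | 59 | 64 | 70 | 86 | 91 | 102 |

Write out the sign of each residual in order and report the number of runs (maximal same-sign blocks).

x=5: ŷ = 13 + 2·5 = 23; e = 21 − 23 = -2
x=10: ŷ = 13 + 2·10 = 33; e = 32 − 33 = -1
x=15: ŷ = 13 + 2·15 = 43; e = 42 − 43 = -1
x=20: ŷ = 13 + 2·20 = 53; e = 59 − 53 = 6
x=25: ŷ = 13 + 2·25 = 63; e = 64 − 63 = 1
x=30: ŷ = 13 + 2·30 = 73; e = 70 − 73 = -3
x=35: ŷ = 13 + 2·35 = 83; e = 86 − 83 = 3
x=40: ŷ = 13 + 2·40 = 93; e = 91 − 93 = -2
x=45: ŷ = 13 + 2·45 = 103; e = 102 − 103 = -1
Signs: − − − + + − + − −
Runs: −×3, +×2, −×1, +×1, −×2 → 5

5 runs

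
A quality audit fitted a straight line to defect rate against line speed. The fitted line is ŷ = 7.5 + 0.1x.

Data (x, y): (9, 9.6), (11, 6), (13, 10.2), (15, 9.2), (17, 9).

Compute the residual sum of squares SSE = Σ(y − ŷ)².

x=9: ŷ = 7.5 + 0.1·9 = 8.4; e = 9.6 − 8.4 = 1.2
x=11: ŷ = 7.5 + 0.1·11 = 8.6; e = 6 − 8.6 = -2.6
x=13: ŷ = 7.5 + 0.1·13 = 8.8; e = 10.2 − 8.8 = 1.4
x=15: ŷ = 7.5 + 0.1·15 = 9; e = 9.2 − 9 = 0.2
x=17: ŷ = 7.5 + 0.1·17 = 9.2; e = 9 − 9.2 = -0.2
SSE = 1.44 + 6.76 + 1.96 + 0.04 + 0.04 = 10.24

SSE = 10.24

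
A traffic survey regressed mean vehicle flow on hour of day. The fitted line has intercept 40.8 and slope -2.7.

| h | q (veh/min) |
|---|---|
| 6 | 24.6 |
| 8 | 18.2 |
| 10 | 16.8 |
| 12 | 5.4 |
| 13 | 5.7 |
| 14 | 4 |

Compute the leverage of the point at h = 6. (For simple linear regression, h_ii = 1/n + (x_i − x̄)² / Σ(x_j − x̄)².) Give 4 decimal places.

h = 0.5930

h̄ = (6 + 8 + 10 + 12 + 13 + 14)/6 = 10.5
Σ(h − h̄)² = 20.25 + 6.25 + 0.25 + 2.25 + 6.25 + 12.25 = 47.5
h = 1/6 + (-4.5)²/47.5 = 0.166667 + 0.426316 = 0.5930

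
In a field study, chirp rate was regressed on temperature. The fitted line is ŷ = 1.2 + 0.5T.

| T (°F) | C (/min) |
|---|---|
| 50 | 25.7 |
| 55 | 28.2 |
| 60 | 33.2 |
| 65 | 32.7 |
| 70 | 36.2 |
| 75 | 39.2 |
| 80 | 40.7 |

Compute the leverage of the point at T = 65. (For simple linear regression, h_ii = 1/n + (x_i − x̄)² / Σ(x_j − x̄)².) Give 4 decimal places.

h = 0.1429

T̄ = (50 + 55 + 60 + 65 + 70 + 75 + 80)/7 = 65
Σ(T − T̄)² = 225 + 100 + 25 + 0 + 25 + 100 + 225 = 700
h = 1/7 + (0)²/700 = 0.142857 + 0 = 0.1429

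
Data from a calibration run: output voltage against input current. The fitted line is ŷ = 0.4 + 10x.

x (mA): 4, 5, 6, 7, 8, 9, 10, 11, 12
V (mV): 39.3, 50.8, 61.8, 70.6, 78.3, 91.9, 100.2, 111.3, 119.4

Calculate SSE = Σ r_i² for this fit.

x=4: ŷ = 0.4 + 10·4 = 40.4; r = 39.3 − 40.4 = -1.1
x=5: ŷ = 0.4 + 10·5 = 50.4; r = 50.8 − 50.4 = 0.4
x=6: ŷ = 0.4 + 10·6 = 60.4; r = 61.8 − 60.4 = 1.4
x=7: ŷ = 0.4 + 10·7 = 70.4; r = 70.6 − 70.4 = 0.2
x=8: ŷ = 0.4 + 10·8 = 80.4; r = 78.3 − 80.4 = -2.1
x=9: ŷ = 0.4 + 10·9 = 90.4; r = 91.9 − 90.4 = 1.5
x=10: ŷ = 0.4 + 10·10 = 100.4; r = 100.2 − 100.4 = -0.2
x=11: ŷ = 0.4 + 10·11 = 110.4; r = 111.3 − 110.4 = 0.9
x=12: ŷ = 0.4 + 10·12 = 120.4; r = 119.4 − 120.4 = -1
SSE = 1.21 + 0.16 + 1.96 + 0.04 + 4.41 + 2.25 + 0.04 + 0.81 + 1 = 11.88

SSE = 11.88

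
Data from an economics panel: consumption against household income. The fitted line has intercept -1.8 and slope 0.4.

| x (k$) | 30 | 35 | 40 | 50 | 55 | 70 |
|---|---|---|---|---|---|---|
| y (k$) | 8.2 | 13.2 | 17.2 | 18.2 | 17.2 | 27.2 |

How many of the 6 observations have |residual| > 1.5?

x=30: ŷ = -1.8 + 0.4·30 = 10.2; e = 8.2 − 10.2 = -2
x=35: ŷ = -1.8 + 0.4·35 = 12.2; e = 13.2 − 12.2 = 1
x=40: ŷ = -1.8 + 0.4·40 = 14.2; e = 17.2 − 14.2 = 3
x=50: ŷ = -1.8 + 0.4·50 = 18.2; e = 18.2 − 18.2 = 0
x=55: ŷ = -1.8 + 0.4·55 = 20.2; e = 17.2 − 20.2 = -3
x=70: ŷ = -1.8 + 0.4·70 = 26.2; e = 27.2 − 26.2 = 1
|e| > 1.5: x=30 (|e|=2), x=40 (|e|=3), x=55 (|e|=3) → 3

3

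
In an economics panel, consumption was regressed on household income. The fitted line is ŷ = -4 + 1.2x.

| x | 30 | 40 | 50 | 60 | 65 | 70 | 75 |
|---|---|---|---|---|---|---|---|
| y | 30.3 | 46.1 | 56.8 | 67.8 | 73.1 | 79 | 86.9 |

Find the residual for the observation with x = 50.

r = 0.8

ŷ = -4 + 1.2·50 = 56
r = 56.8 − 56 = 0.8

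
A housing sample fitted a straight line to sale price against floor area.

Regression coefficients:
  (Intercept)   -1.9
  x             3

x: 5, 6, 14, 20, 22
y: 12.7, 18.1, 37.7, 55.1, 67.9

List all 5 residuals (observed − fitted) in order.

-0.4, 2, -2.4, -3, 3.8

x=5: ŷ = -1.9 + 3·5 = 13.1; e = 12.7 − 13.1 = -0.4
x=6: ŷ = -1.9 + 3·6 = 16.1; e = 18.1 − 16.1 = 2
x=14: ŷ = -1.9 + 3·14 = 40.1; e = 37.7 − 40.1 = -2.4
x=20: ŷ = -1.9 + 3·20 = 58.1; e = 55.1 − 58.1 = -3
x=22: ŷ = -1.9 + 3·22 = 64.1; e = 67.9 − 64.1 = 3.8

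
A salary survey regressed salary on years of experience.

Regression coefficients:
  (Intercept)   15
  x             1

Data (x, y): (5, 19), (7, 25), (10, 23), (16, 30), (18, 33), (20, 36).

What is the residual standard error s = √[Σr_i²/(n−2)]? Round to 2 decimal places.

x=5: ŷ = 15 + 5 = 20; r = 19 − 20 = -1
x=7: ŷ = 15 + 7 = 22; r = 25 − 22 = 3
x=10: ŷ = 15 + 10 = 25; r = 23 − 25 = -2
x=16: ŷ = 15 + 16 = 31; r = 30 − 31 = -1
x=18: ŷ = 15 + 18 = 33; r = 33 − 33 = 0
x=20: ŷ = 15 + 20 = 35; r = 36 − 35 = 1
SSE = 1 + 9 + 4 + 1 + 0 + 1 = 16
s = √(16/4) = √4 ≈ 2.00

s = 2.00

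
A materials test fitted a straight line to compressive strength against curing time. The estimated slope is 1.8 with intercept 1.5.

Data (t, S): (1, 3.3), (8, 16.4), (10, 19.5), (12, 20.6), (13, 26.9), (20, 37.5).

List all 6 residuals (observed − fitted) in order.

t=1: Ŝ = 1.5 + 1.8·1 = 3.3; r = 3.3 − 3.3 = 0
t=8: Ŝ = 1.5 + 1.8·8 = 15.9; r = 16.4 − 15.9 = 0.5
t=10: Ŝ = 1.5 + 1.8·10 = 19.5; r = 19.5 − 19.5 = 0
t=12: Ŝ = 1.5 + 1.8·12 = 23.1; r = 20.6 − 23.1 = -2.5
t=13: Ŝ = 1.5 + 1.8·13 = 24.9; r = 26.9 − 24.9 = 2
t=20: Ŝ = 1.5 + 1.8·20 = 37.5; r = 37.5 − 37.5 = 0

0, 0.5, 0, -2.5, 2, 0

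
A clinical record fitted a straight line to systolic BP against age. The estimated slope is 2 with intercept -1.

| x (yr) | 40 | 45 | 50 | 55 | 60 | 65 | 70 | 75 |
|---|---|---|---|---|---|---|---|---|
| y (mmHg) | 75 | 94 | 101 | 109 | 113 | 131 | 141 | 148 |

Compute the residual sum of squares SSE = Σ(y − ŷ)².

SSE = 90

x=40: ŷ = -1 + 2·40 = 79; e = 75 − 79 = -4
x=45: ŷ = -1 + 2·45 = 89; e = 94 − 89 = 5
x=50: ŷ = -1 + 2·50 = 99; e = 101 − 99 = 2
x=55: ŷ = -1 + 2·55 = 109; e = 109 − 109 = 0
x=60: ŷ = -1 + 2·60 = 119; e = 113 − 119 = -6
x=65: ŷ = -1 + 2·65 = 129; e = 131 − 129 = 2
x=70: ŷ = -1 + 2·70 = 139; e = 141 − 139 = 2
x=75: ŷ = -1 + 2·75 = 149; e = 148 − 149 = -1
SSE = 16 + 25 + 4 + 0 + 36 + 4 + 4 + 1 = 90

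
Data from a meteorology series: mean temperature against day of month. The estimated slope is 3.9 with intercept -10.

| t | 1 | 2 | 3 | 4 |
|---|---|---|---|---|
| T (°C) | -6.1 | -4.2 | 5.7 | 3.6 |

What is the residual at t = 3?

e = 4

ŷ = -10 + 3.9·3 = 1.7
e = 5.7 − 1.7 = 4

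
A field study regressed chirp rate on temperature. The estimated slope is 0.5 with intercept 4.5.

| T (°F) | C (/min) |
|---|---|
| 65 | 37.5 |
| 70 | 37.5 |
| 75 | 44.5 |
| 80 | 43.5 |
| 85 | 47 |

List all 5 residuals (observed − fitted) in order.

0.5, -2, 2.5, -1, 0

T=65: Ĉ = 4.5 + 0.5·65 = 37; e = 37.5 − 37 = 0.5
T=70: Ĉ = 4.5 + 0.5·70 = 39.5; e = 37.5 − 39.5 = -2
T=75: Ĉ = 4.5 + 0.5·75 = 42; e = 44.5 − 42 = 2.5
T=80: Ĉ = 4.5 + 0.5·80 = 44.5; e = 43.5 − 44.5 = -1
T=85: Ĉ = 4.5 + 0.5·85 = 47; e = 47 − 47 = 0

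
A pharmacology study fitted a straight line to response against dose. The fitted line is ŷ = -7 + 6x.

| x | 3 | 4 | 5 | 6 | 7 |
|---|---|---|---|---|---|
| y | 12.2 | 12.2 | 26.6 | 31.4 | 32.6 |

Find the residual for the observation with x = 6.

e = 2.4

ŷ = -7 + 6·6 = 29
e = 31.4 − 29 = 2.4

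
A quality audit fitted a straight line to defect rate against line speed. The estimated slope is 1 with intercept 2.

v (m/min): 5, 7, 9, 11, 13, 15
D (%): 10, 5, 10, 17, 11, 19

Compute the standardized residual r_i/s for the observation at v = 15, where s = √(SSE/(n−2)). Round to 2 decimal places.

v=5: ŷ = 2 + 5 = 7; r = 10 − 7 = 3
v=7: ŷ = 2 + 7 = 9; r = 5 − 9 = -4
v=9: ŷ = 2 + 9 = 11; r = 10 − 11 = -1
v=11: ŷ = 2 + 11 = 13; r = 17 − 13 = 4
v=13: ŷ = 2 + 13 = 15; r = 11 − 15 = -4
v=15: ŷ = 2 + 15 = 17; r = 19 − 17 = 2
SSE = 9 + 16 + 1 + 16 + 16 + 4 = 62
s = √(62/4) = 3.937
r/s = 2 / 3.937 = 0.51

0.51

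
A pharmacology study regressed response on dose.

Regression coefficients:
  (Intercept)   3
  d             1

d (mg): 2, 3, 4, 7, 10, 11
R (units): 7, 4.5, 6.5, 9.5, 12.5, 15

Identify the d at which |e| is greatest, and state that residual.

d = 2, e = 2

d=2: ŷ = 3 + 2 = 5; e = 7 − 5 = 2
d=3: ŷ = 3 + 3 = 6; e = 4.5 − 6 = -1.5
d=4: ŷ = 3 + 4 = 7; e = 6.5 − 7 = -0.5
d=7: ŷ = 3 + 7 = 10; e = 9.5 − 10 = -0.5
d=10: ŷ = 3 + 10 = 13; e = 12.5 − 13 = -0.5
d=11: ŷ = 3 + 11 = 14; e = 15 − 14 = 1
Largest |e| is 2 at d = 2, residual 2.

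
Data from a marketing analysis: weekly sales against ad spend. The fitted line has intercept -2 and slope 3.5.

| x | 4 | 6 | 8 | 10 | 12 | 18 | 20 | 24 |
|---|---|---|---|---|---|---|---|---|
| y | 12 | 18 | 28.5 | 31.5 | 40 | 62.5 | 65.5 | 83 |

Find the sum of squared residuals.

x=4: ŷ = -2 + 3.5·4 = 12; e = 12 − 12 = 0
x=6: ŷ = -2 + 3.5·6 = 19; e = 18 − 19 = -1
x=8: ŷ = -2 + 3.5·8 = 26; e = 28.5 − 26 = 2.5
x=10: ŷ = -2 + 3.5·10 = 33; e = 31.5 − 33 = -1.5
x=12: ŷ = -2 + 3.5·12 = 40; e = 40 − 40 = 0
x=18: ŷ = -2 + 3.5·18 = 61; e = 62.5 − 61 = 1.5
x=20: ŷ = -2 + 3.5·20 = 68; e = 65.5 − 68 = -2.5
x=24: ŷ = -2 + 3.5·24 = 82; e = 83 − 82 = 1
SSE = 0 + 1 + 6.25 + 2.25 + 0 + 2.25 + 6.25 + 1 = 19

SSE = 19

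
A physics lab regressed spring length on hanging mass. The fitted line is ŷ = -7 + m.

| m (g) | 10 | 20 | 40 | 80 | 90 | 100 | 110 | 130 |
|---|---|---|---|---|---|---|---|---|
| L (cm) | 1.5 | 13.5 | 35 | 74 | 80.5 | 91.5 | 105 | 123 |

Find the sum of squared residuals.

SSE = 20

m=10: ŷ = -7 + 10 = 3; r = 1.5 − 3 = -1.5
m=20: ŷ = -7 + 20 = 13; r = 13.5 − 13 = 0.5
m=40: ŷ = -7 + 40 = 33; r = 35 − 33 = 2
m=80: ŷ = -7 + 80 = 73; r = 74 − 73 = 1
m=90: ŷ = -7 + 90 = 83; r = 80.5 − 83 = -2.5
m=100: ŷ = -7 + 100 = 93; r = 91.5 − 93 = -1.5
m=110: ŷ = -7 + 110 = 103; r = 105 − 103 = 2
m=130: ŷ = -7 + 130 = 123; r = 123 − 123 = 0
SSE = 2.25 + 0.25 + 4 + 1 + 6.25 + 2.25 + 4 + 0 = 20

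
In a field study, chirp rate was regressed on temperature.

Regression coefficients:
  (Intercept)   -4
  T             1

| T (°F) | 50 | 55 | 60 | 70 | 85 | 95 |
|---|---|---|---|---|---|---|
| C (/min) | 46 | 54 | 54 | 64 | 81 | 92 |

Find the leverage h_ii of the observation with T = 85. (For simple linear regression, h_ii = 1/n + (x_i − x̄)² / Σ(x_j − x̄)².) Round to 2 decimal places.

h = 0.33

T̄ = (50 + 55 + 60 + 70 + 85 + 95)/6 = 69.1667
Σ(T − T̄)² = 367.361 + 200.694 + 84.0278 + 0.694444 + 250.694 + 667.361 = 1570.83
h = 1/6 + (15.8333)²/1570.83 = 0.166667 + 0.159593 = 0.33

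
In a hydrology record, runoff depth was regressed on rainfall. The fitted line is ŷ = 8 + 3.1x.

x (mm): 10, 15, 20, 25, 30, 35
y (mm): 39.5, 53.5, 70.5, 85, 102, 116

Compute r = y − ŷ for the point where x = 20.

ŷ = 8 + 3.1·20 = 70
r = 70.5 − 70 = 0.5

r = 0.5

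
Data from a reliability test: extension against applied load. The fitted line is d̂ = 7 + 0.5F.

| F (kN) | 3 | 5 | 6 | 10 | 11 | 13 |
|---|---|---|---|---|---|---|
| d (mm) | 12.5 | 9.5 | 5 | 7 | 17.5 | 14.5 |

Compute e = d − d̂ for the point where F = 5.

e = 0

d̂ = 7 + 0.5·5 = 9.5
e = 9.5 − 9.5 = 0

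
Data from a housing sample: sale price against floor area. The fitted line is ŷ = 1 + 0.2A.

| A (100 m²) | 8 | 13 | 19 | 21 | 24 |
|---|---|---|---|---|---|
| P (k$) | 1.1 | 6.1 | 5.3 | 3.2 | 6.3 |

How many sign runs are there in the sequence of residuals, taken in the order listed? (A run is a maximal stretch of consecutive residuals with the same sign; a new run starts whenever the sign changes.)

A=8: ŷ = 1 + 0.2·8 = 2.6; e = 1.1 − 2.6 = -1.5
A=13: ŷ = 1 + 0.2·13 = 3.6; e = 6.1 − 3.6 = 2.5
A=19: ŷ = 1 + 0.2·19 = 4.8; e = 5.3 − 4.8 = 0.5
A=21: ŷ = 1 + 0.2·21 = 5.2; e = 3.2 − 5.2 = -2
A=24: ŷ = 1 + 0.2·24 = 5.8; e = 6.3 − 5.8 = 0.5
Signs: − + + − +
Runs: −×1, +×2, −×1, +×1 → 4

4 runs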